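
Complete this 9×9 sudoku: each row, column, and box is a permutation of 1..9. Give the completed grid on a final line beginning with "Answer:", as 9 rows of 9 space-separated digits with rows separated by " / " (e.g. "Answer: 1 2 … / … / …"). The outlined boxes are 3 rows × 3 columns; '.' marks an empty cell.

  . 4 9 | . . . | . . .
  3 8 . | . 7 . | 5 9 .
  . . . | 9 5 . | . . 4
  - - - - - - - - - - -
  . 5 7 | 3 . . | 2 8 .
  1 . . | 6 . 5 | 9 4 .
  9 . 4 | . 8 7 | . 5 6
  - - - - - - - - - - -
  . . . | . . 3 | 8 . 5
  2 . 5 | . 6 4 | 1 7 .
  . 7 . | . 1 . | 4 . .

Step 1. [r1c9∈{1,2,3,7,8}] col 9 places 8 nowhere but r1c9 ⇒ r1c9=8.
Step 2. [r5c5∈{2}] r5c5's peers cover all but 2 ⇒ r5c5=2.
Step 3. [r3c6∈{1,2,6,8}] row 3 places 8 nowhere but r3c6. So r3c6=8.
Step 4. [r6c7∈{3}] nothing but 3 survives at r6c7, so r6c7=3.
Step 5. [r3c8∈{1,2,3,6}] across row 3, 3 lands solely at r3c8, so r3c8=3.
Step 6. [r1c8∈{1,2,6}] col 8 places 1 nowhere but r1c8 ⇒ r1c8=1.
Step 7. [r1c4∈{2}] nothing but 2 survives at r1c4, so r1c4=2.
Step 8. [r4c1∈{6}] r4c1 has the single candidate 6, so r4c1=6.
Step 9. [r9c6∈{2,9}] r9c6 is the only open cell in col 6 admitting 2. So r9c6=2.
Step 10. [r9c1∈{8}] only 8 remains possible at r9c1 ⇒ r9c1=8.
Step 11. [r9c9∈{3,9}] in row 9, 9 fits only at r9c9 ⇒ r9c9=9.
Step 12. [r9c3∈{3,6}] r9c3 is the only open cell in row 9 admitting 3 ⇒ r9c3=3.
Step 13. [r1c6∈{6}] r1c6's peers cover all but 6 ⇒ r1c6=6.
Step 14. [r2c3∈{1,2,6}] across row 2, 6 lands solely at r2c3, so r2c3=6.
Step 15. [r7c2∈{1,6,9}] r7c2 is the only open cell in col 2 admitting 6, so r7c2=6.
Step 16. [r3c1∈{7}] only 7 remains possible at r3c1. So r3c1=7.
Step 17. [r4c6∈{1,9}] in col 6, 9 fits only at r4c6. So r4c6=9.
Step 18. [r3c3∈{1,2}] col 3 places 2 nowhere but r3c3, so r3c3=2.
Step 19. [r2c6∈{1}] r2c6 has the single candidate 1, so r2c6=1.
Step 20. [r6c2∈{2}] r6c2's peers cover all but 2 ⇒ r6c2=2.
Step 21. [r3c7∈{6}] r3c7 is down to just 6, so r3c7=6.
Step 22. [r9c8∈{6}] nothing but 6 survives at r9c8 ⇒ r9c8=6.
Step 23. [r5c9∈{7}] r5c9 is down to just 7 ⇒ r5c9=7.
Step 24. [r7c3∈{1}] r7c3's peers cover all but 1 ⇒ r7c3=1.
Step 25. [r5c2∈{3}] only 3 remains possible at r5c2. So r5c2=3.
Step 26. [r7c4∈{7}] r7c4's peers cover all but 7. So r7c4=7.
Step 27. [r1c5∈{3}] r1c5 has the single candidate 3. So r1c5=3.
Step 28. [r6c4∈{1}] r6c4's peers cover all but 1 ⇒ r6c4=1.
Step 29. [r5c3∈{8}] r5c3 has the single candidate 8. So r5c3=8.
Step 30. [r7c8∈{2}] nothing but 2 survives at r7c8. So r7c8=2.
Step 31. [r9c4∈{5}] r9c4 has the single candidate 5, so r9c4=5.
Step 32. [r8c4∈{8}] nothing but 8 survives at r8c4, so r8c4=8.
Step 33. [r4c5∈{4}] only 4 remains possible at r4c5. So r4c5=4.
Step 34. [r8c2∈{9}] r8c2 is down to just 9, so r8c2=9.
Step 35. [r7c1∈{4}] r7c1's peers cover all but 4, so r7c1=4.
Step 36. [r2c4∈{4}] r2c4 is down to just 4. So r2c4=4.
Step 37. [r1c1∈{5}] only 5 remains possible at r1c1, so r1c1=5.
Step 38. [r7c5∈{9}] r7c5 is down to just 9, so r7c5=9.
Step 39. [r3c2∈{1}] r3c2 has the single candidate 1. So r3c2=1.
Step 40. [r8c9∈{3}] r8c9's peers cover all but 3. So r8c9=3.
Step 41. [r1c7∈{7}] r1c7's peers cover all but 7 ⇒ r1c7=7.
Step 42. [r4c9∈{1}] nothing but 1 survives at r4c9. So r4c9=1.
Step 43. [r2c9∈{2}] r2c9 has the single candidate 2. So r2c9=2.

Answer: 5 4 9 2 3 6 7 1 8 / 3 8 6 4 7 1 5 9 2 / 7 1 2 9 5 8 6 3 4 / 6 5 7 3 4 9 2 8 1 / 1 3 8 6 2 5 9 4 7 / 9 2 4 1 8 7 3 5 6 / 4 6 1 7 9 3 8 2 5 / 2 9 5 8 6 4 1 7 3 / 8 7 3 5 1 2 4 6 9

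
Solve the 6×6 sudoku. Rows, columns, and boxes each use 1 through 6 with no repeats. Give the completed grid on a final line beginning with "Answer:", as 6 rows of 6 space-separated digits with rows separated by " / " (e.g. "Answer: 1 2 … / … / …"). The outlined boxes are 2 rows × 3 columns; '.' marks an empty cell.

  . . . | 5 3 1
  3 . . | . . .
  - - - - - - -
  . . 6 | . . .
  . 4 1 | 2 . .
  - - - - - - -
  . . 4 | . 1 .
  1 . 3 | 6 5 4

Step 1. [r2c5∈{2,4,6}] col 5 places 2 nowhere but r2c5 ⇒ r2c5=2.
Step 2. [r4c6∈{3,5,6}] r4c6 is the only open cell in row 4 admitting 3 ⇒ r4c6=3.
Step 3. [r6c2∈{2}] nothing but 2 survives at r6c2. So r6c2=2.
Step 4. [r4c1∈{5}] only 5 remains possible at r4c1, so r4c1=5.
Step 5. [r1c2∈{6}] r1c2's peers cover all but 6 ⇒ r1c2=6.
Step 6. [r1c1∈{2,4}] across row 1, 4 lands solely at r1c1. So r1c1=4.
Step 7. [r3c5∈{4}] r3c5 has the single candidate 4. So r3c5=4.
Step 8. [r2c3∈{5}] r2c3's peers cover all but 5 ⇒ r2c3=5.
Step 9. [r5c4∈{3}] r5c4's peers cover all but 3. So r5c4=3.
Step 10. [r3c4∈{1}] only 1 remains possible at r3c4 ⇒ r3c4=1.
Step 11. [r5c6∈{2}] r5c6 is down to just 2 ⇒ r5c6=2.
Step 12. [r1c3∈{2}] only 2 remains possible at r1c3, so r1c3=2.
Step 13. [r2c6∈{6}] only 6 remains possible at r2c6 ⇒ r2c6=6.
Step 14. [r3c6∈{5}] r3c6 is down to just 5, so r3c6=5.
Step 15. [r2c2∈{1}] r2c2 is down to just 1 ⇒ r2c2=1.
Step 16. [r2c4∈{4}] r2c4 is down to just 4 ⇒ r2c4=4.
Step 17. [r3c2∈{3}] r3c2's peers cover all but 3. So r3c2=3.
Step 18. [r5c1∈{6}] r5c1 is down to just 6, so r5c1=6.
Step 19. [r4c5∈{6}] r4c5's peers cover all but 6, so r4c5=6.
Step 20. [r3c1∈{2}] only 2 remains possible at r3c1, so r3c1=2.
Step 21. [r5c2∈{5}] r5c2 is down to just 5. So r5c2=5.

Answer: 4 6 2 5 3 1 / 3 1 5 4 2 6 / 2 3 6 1 4 5 / 5 4 1 2 6 3 / 6 5 4 3 1 2 / 1 2 3 6 5 4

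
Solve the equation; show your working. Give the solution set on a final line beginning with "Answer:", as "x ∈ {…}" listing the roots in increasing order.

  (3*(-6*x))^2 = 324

Step 1. [(3*(-6*x))^2 = 324] LHS squared, RHS 324 ≥ 0: apply √ (±). So sqrt: 3*(-6*x) = 18 or -18.
Step 2. [3*(-6*x) = 18 or -18] leading coefficient 3: divide by 3 ⇒ div: -6*x = 6 or -6.
Step 3. [-6*x = 6 or -6] LHS = -6·(…); ÷-6 both sides ⇒ div: x = -1 or 1.

Answer: x ∈ {-1, 1}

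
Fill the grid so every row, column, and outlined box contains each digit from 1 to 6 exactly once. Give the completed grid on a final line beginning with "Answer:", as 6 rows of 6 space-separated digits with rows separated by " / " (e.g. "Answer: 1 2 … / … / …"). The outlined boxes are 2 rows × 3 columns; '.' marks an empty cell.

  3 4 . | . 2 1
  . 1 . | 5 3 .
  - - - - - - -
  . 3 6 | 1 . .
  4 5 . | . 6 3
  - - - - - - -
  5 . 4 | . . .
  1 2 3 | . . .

Step 1. [r4c4∈{2}] r4c4 has the single candidate 2 ⇒ r4c4=2.
Step 2. [r1c4∈{6}] r1c4's peers cover all but 6. So r1c4=6.
Step 3. [r6c6∈{4,5,6}] 6 has one home in row 6: r6c6. So r6c6=6.
Step 4. [r3c6∈{4,5}] col 6 places 5 nowhere but r3c6. So r3c6=5.
Step 5. [r6c5∈{4,5}] row 6 places 5 nowhere but r6c5. So r6c5=5.
Step 6. [r2c3∈{2}] r2c3's peers cover all but 2 ⇒ r2c3=2.
Step 7. [r5c4∈{3}] r5c4 has the single candidate 3 ⇒ r5c4=3.
Step 8. [r3c5∈{4}] r3c5 has the single candidate 4. So r3c5=4.
Step 9. [r5c6∈{2}] r5c6 has the single candidate 2. So r5c6=2.
Step 10. [r3c1∈{2}] r3c1's peers cover all but 2. So r3c1=2.
Step 11. [r5c2∈{6}] r5c2 has the single candidate 6, so r5c2=6.
Step 12. [r5c5∈{1}] only 1 remains possible at r5c5 ⇒ r5c5=1.
Step 13. [r4c3∈{1}] r4c3 is down to just 1 ⇒ r4c3=1.
Step 14. [r6c4∈{4}] nothing but 4 survives at r6c4, so r6c4=4.
Step 15. [r2c1∈{6}] nothing but 6 survives at r2c1, so r2c1=6.
Step 16. [r2c6∈{4}] r2c6 has the single candidate 4. So r2c6=4.
Step 17. [r1c3∈{5}] r1c3 is down to just 5 ⇒ r1c3=5.

Answer: 3 4 5 6 2 1 / 6 1 2 5 3 4 / 2 3 6 1 4 5 / 4 5 1 2 6 3 / 5 6 4 3 1 2 / 1 2 3 4 5 6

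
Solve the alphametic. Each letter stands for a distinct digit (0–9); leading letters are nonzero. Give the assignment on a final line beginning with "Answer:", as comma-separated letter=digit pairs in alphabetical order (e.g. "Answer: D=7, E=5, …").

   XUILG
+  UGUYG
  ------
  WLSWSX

Step 1. [col 1: G + G ≡ X (mod 10)] column 1 (G + G ≡ X (mod 10), carry-in 0) doesn't pin X yet; pick X=4 and continue. So X=4.
Step 2. [W] W is the leading digit of a 6-digit sum of two 5-digit numbers; the final carry is exactly 1 ⇒ W=1.
Step 3. [col 1: G + G ≡ X (mod 10)] no forcing yet in column 1 (carry-in 0); G=7 is free and consistent — try it ⇒ G=7.
Step 4. [col 2: L + Y ≡ S (mod 10)] S=3 is one option consistent with column 2 (L + Y ≡ S (mod 10), carry-in 1) — take it. So S=3.
Step 5. [col 2: L + Y ≡ S (mod 10)] column 2 (L + Y ≡ S (mod 10), carry-in 1) doesn't pin L yet; pick L=0 and continue, so L=0.
Step 6. [col 2: L + Y ≡ S (mod 10)] column 2 reads L+Y+carry(1)=S with L=0, S=3; with digits 0,1,3,4,7 already taken and all letters distinct, the only value for Y is 2 ⇒ Y=2.
Step 7. [col 3: I + U ≡ W (mod 10)] I=6 is one option consistent with column 3 (I + U ≡ W (mod 10), carry-in 0) — take it ⇒ I=6.
Step 8. [col 3: I + U ≡ W (mod 10)] in column 3 we have I+U≡W with carry-in 0; given I=6, W=1 and digits 0,1,2,3,4,6,7 already taken and all letters distinct, that pins U to 5. So U=5.

Answer: G=7, I=6, L=0, S=3, U=5, W=1, X=4, Y=2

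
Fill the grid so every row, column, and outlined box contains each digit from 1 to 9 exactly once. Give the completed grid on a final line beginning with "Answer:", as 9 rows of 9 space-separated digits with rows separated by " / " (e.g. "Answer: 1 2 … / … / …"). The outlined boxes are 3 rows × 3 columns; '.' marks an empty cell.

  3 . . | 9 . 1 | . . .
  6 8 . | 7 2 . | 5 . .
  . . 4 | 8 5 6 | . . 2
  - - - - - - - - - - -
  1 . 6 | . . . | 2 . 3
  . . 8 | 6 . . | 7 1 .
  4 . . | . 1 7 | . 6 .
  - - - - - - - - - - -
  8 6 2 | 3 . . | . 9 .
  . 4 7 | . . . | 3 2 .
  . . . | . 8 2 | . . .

Step 1. [r1c5∈{4}] nothing but 4 survives at r1c5 ⇒ r1c5=4.
Step 2. [r4c5∈{9}] nothing but 9 survives at r4c5, so r4c5=9.
Step 3. [r8c9∈{1,5,6,8}] across row 8, 8 lands solely at r8c9 ⇒ r8c9=8.
Step 4. [r3c1∈{7,9}] 7 has one home in col 1: r3c1. So r3c1=7.
Step 5. [r5c1∈{2,5,9}] col 1 places 2 nowhere but r5c1, so r5c1=2.
Step 6. [r4c6∈{4,5,8}] in col 6, 8 fits only at r4c6. So r4c6=8.
Step 7. [r1c3∈{5}] r1c3 is down to just 5, so r1c3=5.
Step 8. [r8c6∈{5,9}] across col 6, 9 lands solely at r8c6, so r8c6=9.
Step 9. [r8c1∈{5}] r8c1 has the single candidate 5. So r8c1=5.
Step 10. [r9c1∈{9}] only 9 remains possible at r9c1. So r9c1=9.
Step 11. [r1c8∈{7,8}] in col 8, 8 fits only at r1c8 ⇒ r1c8=8.
Step 12. [r9c8∈{4,5,7}] across col 8, 7 lands solely at r9c8, so r9c8=7.
Step 13. [r4c8∈{4,5}] col 8 places 5 nowhere but r4c8, so r4c8=5.
Step 14. [r6c9∈{9}] nothing but 9 survives at r6c9, so r6c9=9.
Step 15. [r5c9∈{4}] r5c9's peers cover all but 4. So r5c9=4.
Step 16. [r2c9∈{1}] r2c9 is down to just 1, so r2c9=1.
Step 17. [r9c3∈{1,3}] 1 has one home in col 3: r9c3 ⇒ r9c3=1.
Step 18. [r7c6∈{4,5}] across col 6, 4 lands solely at r7c6, so r7c6=4.
Step 19. [r5c2∈{3,5,9}] in row 5, 9 fits only at r5c2. So r5c2=9.
Step 20. [r6c2∈{3,5}] in col 2, 5 fits only at r6c2, so r6c2=5.
Step 21. [r2c6∈{3}] r2c6's peers cover all but 3. So r2c6=3.
Step 22. [r1c7∈{6}] r1c7 has the single candidate 6 ⇒ r1c7=6.
Step 23. [r7c9∈{5}] r7c9's peers cover all but 5. So r7c9=5.
Step 24. [r5c6∈{5}] r5c6 is down to just 5, so r5c6=5.
Step 25. [r8c4∈{1}] r8c4's peers cover all but 1 ⇒ r8c4=1.
Step 26. [r6c7∈{8}] r6c7 is down to just 8. So r6c7=8.
Step 27. [r3c2∈{1}] nothing but 1 survives at r3c2 ⇒ r3c2=1.
Step 28. [r7c7∈{1}] r7c7 is down to just 1 ⇒ r7c7=1.
Step 29. [r4c2∈{7}] r4c2 is down to just 7, so r4c2=7.
Step 30. [r8c5∈{6}] r8c5 has the single candidate 6 ⇒ r8c5=6.
Step 31. [r9c9∈{6}] r9c9 is down to just 6, so r9c9=6.
Step 32. [r5c5∈{3}] r5c5 has the single candidate 3 ⇒ r5c5=3.
Step 33. [r6c4∈{2}] r6c4 has the single candidate 2 ⇒ r6c4=2.
Step 34. [r9c4∈{5}] nothing but 5 survives at r9c4 ⇒ r9c4=5.
Step 35. [r7c5∈{7}] r7c5 is down to just 7 ⇒ r7c5=7.
Step 36. [r3c7∈{9}] only 9 remains possible at r3c7. So r3c7=9.
Step 37. [r6c3∈{3}] r6c3's peers cover all but 3. So r6c3=3.
Step 38. [r1c9∈{7}] r1c9 is down to just 7, so r1c9=7.
Step 39. [r2c3∈{9}] only 9 remains possible at r2c3 ⇒ r2c3=9.
Step 40. [r9c7∈{4}] r9c7 has the single candidate 4, so r9c7=4.
Step 41. [r2c8∈{4}] r2c8 is down to just 4. So r2c8=4.
Step 42. [r1c2∈{2}] only 2 remains possible at r1c2 ⇒ r1c2=2.
Step 43. [r4c4∈{4}] r4c4's peers cover all but 4 ⇒ r4c4=4.
Step 44. [r9c2∈{3}] r9c2's peers cover all but 3. So r9c2=3.
Step 45. [r3c8∈{3}] only 3 remains possible at r3c8 ⇒ r3c8=3.

Answer: 3 2 5 9 4 1 6 8 7 / 6 8 9 7 2 3 5 4 1 / 7 1 4 8 5 6 9 3 2 / 1 7 6 4 9 8 2 5 3 / 2 9 8 6 3 5 7 1 4 / 4 5 3 2 1 7 8 6 9 / 8 6 2 3 7 4 1 9 5 / 5 4 7 1 6 9 3 2 8 / 9 3 1 5 8 2 4 7 6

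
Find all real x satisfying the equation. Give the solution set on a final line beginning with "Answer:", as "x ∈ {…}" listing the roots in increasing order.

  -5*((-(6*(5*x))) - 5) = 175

Step 1. [-5*((-(6*(5*x))) - 5) = 175] leading coefficient -5: divide by -5. So div: (-(6*(5*x))) - 5 = -35.
Step 2. [(-(6*(5*x))) - 5 = -35] peel the -5: add 5 from each side. So sub: -(6*(5*x)) = -30.
Step 3. [-(6*(5*x)) = -30] leading − — multiply by −1. So neg: 6*(5*x) = 30.
Step 4. [6*(5*x) = 30] LHS = 6·(…); ÷6 both sides. So div: 5*x = 5.
Step 5. [5*x = 5] divide by the outer 5. So div: x = 1.

Answer: x ∈ {1}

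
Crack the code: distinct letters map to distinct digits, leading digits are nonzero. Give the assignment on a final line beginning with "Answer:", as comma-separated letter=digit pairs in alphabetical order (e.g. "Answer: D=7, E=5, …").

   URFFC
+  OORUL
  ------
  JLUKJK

Step 1. [col 1: C + L ≡ K (mod 10)] no forcing yet in column 1 (carry-in 0); K=2 is free and consistent — try it, so K=2.
Step 2. [col 1: C + L ≡ K (mod 10)] no forcing yet in column 1 (carry-in 0); C=9 is free and consistent — try it. So C=9.
Step 3. [col 1: C + L ≡ K (mod 10)] from column 1 (C=9, K=2, carry-in 0, digits 2,9 already taken and all letters distinct): L must equal 3, so L=3.
Step 4. [col 2: F + U ≡ J (mod 10)] column 2 (F + U ≡ J (mod 10), carry-in 1) doesn't pin U yet; pick U=4 and continue. So U=4.
Step 5. [col 2: F + U ≡ J (mod 10)] F=6 is one option consistent with column 2 (F + U ≡ J (mod 10), carry-in 1) — take it, so F=6.
Step 6. [col 2: F + U ≡ J (mod 10)] column 2 reads F+U+carry(1)=J with F=6, U=4; with digits 2,3,4,6,9 already taken and all letters distinct, the only value for J is 1. So J=1.
Step 7. [col 3: F + R ≡ K (mod 10)] column 3 reads F+R+carry(1)=K with F=6, K=2; with digits 1,2,3,4,6,9 already taken and all letters distinct, the only value for R is 5, so R=5.
Step 8. [col 4: R + O ≡ U (mod 10)] in column 4 we have R+O≡U with carry-in 1; given R=5, U=4 and digits 1,2,3,4,5,6,9 already taken and all letters distinct, that pins O to 8. So O=8.

Answer: C=9, F=6, J=1, K=2, L=3, O=8, R=5, U=4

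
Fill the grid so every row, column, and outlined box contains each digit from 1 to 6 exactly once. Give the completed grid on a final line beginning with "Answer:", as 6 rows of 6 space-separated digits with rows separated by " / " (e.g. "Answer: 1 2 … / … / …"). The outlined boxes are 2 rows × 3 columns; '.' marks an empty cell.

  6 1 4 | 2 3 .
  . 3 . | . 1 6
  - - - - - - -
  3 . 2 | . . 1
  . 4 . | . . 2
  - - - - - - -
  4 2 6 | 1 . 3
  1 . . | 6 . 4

Step 1. [r4c1∈{5}] r4c1 has the single candidate 5 ⇒ r4c1=5.
Step 2. [r3c5∈{4,5,6}] r3c5 is the only open cell in col 5 admitting 4 ⇒ r3c5=4.
Step 3. [r6c2∈{5}] r6c2 has the single candidate 5 ⇒ r6c2=5.
Step 4. [r3c4∈{5}] r3c4 has the single candidate 5, so r3c4=5.
Step 5. [r6c5∈{2}] only 2 remains possible at r6c5. So r6c5=2.
Step 6. [r2c1∈{2}] r2c1 has the single candidate 2, so r2c1=2.
Step 7. [r4c4∈{3}] r4c4's peers cover all but 3, so r4c4=3.
Step 8. [r1c6∈{5}] r1c6 has the single candidate 5. So r1c6=5.
Step 9. [r2c4∈{4}] only 4 remains possible at r2c4. So r2c4=4.
Step 10. [r4c5∈{6}] nothing but 6 survives at r4c5, so r4c5=6.
Step 11. [r3c2∈{6}] r3c2 has the single candidate 6 ⇒ r3c2=6.
Step 12. [r2c3∈{5}] r2c3 has the single candidate 5, so r2c3=5.
Step 13. [r6c3∈{3}] r6c3 has the single candidate 3. So r6c3=3.
Step 14. [r5c5∈{5}] nothing but 5 survives at r5c5, so r5c5=5.
Step 15. [r4c3∈{1}] r4c3 is down to just 1. So r4c3=1.

Answer: 6 1 4 2 3 5 / 2 3 5 4 1 6 / 3 6 2 5 4 1 / 5 4 1 3 6 2 / 4 2 6 1 5 3 / 1 5 3 6 2 4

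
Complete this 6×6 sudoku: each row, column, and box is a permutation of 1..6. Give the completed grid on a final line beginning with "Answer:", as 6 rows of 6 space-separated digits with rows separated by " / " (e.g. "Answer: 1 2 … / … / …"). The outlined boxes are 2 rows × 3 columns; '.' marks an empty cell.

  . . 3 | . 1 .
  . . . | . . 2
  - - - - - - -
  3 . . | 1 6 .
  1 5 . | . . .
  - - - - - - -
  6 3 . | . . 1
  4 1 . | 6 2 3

Step 1. [r4c6∈{4}] r4c6's peers cover all but 4 ⇒ r4c6=4.
Step 2. [r2c1∈{5}] nothing but 5 survives at r2c1, so r2c1=5.
Step 3. [r5c3∈{2,5}] across row 5, 2 lands solely at r5c3 ⇒ r5c3=2.
Step 4. [r3c3∈{4}] nothing but 4 survives at r3c3. So r3c3=4.
Step 5. [r5c5∈{4,5}] 5 has one home in col 5: r5c5, so r5c5=5.
Step 6. [r2c5∈{3,4}] across col 5, 4 lands solely at r2c5. So r2c5=4.
Step 7. [r2c2∈{6}] nothing but 6 survives at r2c2 ⇒ r2c2=6.
Step 8. [r4c5∈{3}] only 3 remains possible at r4c5 ⇒ r4c5=3.
Step 9. [r1c1∈{2}] r1c1 has the single candidate 2. So r1c1=2.
Step 10. [r1c6∈{5,6}] r1c6 is the only open cell in row 1 admitting 6. So r1c6=6.
Step 11. [r1c2∈{4}] r1c2 has the single candidate 4 ⇒ r1c2=4.
Step 12. [r2c4∈{3}] r2c4's peers cover all but 3. So r2c4=3.
Step 13. [r5c4∈{4}] r5c4 has the single candidate 4, so r5c4=4.
Step 14. [r4c3∈{6}] r4c3 has the single candidate 6. So r4c3=6.
Step 15. [r6c3∈{5}] only 5 remains possible at r6c3, so r6c3=5.
Step 16. [r2c3∈{1}] nothing but 1 survives at r2c3 ⇒ r2c3=1.
Step 17. [r3c2∈{2}] only 2 remains possible at r3c2. So r3c2=2.
Step 18. [r1c4∈{5}] r1c4 is down to just 5, so r1c4=5.
Step 19. [r3c6∈{5}] r3c6 has the single candidate 5 ⇒ r3c6=5.
Step 20. [r4c4∈{2}] r4c4's peers cover all but 2. So r4c4=2.

Answer: 2 4 3 5 1 6 / 5 6 1 3 4 2 / 3 2 4 1 6 5 / 1 5 6 2 3 4 / 6 3 2 4 5 1 / 4 1 5 6 2 3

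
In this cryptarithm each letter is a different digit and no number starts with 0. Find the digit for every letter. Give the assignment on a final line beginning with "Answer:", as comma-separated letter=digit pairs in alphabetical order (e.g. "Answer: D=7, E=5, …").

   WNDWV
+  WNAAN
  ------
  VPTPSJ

Step 1. [col 1: V + N ≡ J (mod 10)] several values work for N in column 1 (V + N ≡ J (mod 10), carry-in 0); try N=2 ⇒ N=2.
Step 2. [col 1: V + N ≡ J (mod 10)] several values work for J in column 1 (V + N ≡ J (mod 10), carry-in 0); try J=3 ⇒ J=3.
Step 3. [col 1: V + N ≡ J (mod 10)] column 1: given N=2, J=3, carry-in 0, and digits 2,3 already taken and all letters distinct, V+N≡J (mod 10) forces V=1. So V=1.
Step 4. [col 2: W + A ≡ S (mod 10)] column 2 (W + A ≡ S (mod 10), carry-in 0) doesn't pin W yet; pick W=9 and continue ⇒ W=9.
Step 5. [col 2: W + A ≡ S (mod 10)] several values work for A in column 2 (W + A ≡ S (mod 10), carry-in 0); try A=7 ⇒ A=7.
Step 6. [col 2: W + A ≡ S (mod 10)] in column 2 we have W+A≡S with carry-in 0; given W=9, A=7 and digits 1,2,3,7,9 already taken and all letters distinct, that pins S to 6. So S=6.
Step 7. [col 3: D + A ≡ P (mod 10)] in column 3 we have D+A≡P with carry-in 1; given A=7 and digits 1,2,3,6,7,9 already taken and all letters distinct, that pins D to 0, so D=0.
Step 8. [col 3: D + A ≡ P (mod 10)] column 3: given D=0, A=7, carry-in 1, and digits 0,1,2,3,6,7,9 already taken and all letters distinct, D+A≡P (mod 10) forces P=8, so P=8.
Step 9. [col 4: N + N ≡ T (mod 10)] column 4 reads N+N+carry(0)=T with N=2; with digits 0,1,2,3,6,7,8,9 already taken and all letters distinct, the only value for T is 4 ⇒ T=4.

Answer: A=7, D=0, J=3, N=2, P=8, S=6, T=4, V=1, W=9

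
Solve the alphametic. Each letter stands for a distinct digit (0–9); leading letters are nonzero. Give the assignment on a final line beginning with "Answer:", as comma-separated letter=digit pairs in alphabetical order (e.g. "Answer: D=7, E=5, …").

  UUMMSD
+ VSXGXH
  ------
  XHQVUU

Step 1. [col 1: D + H ≡ U (mod 10)] no forcing yet in column 1 (carry-in 0); H=5 is free and consistent — try it. So H=5.
Step 2. [col 1: D + H ≡ U (mod 10)] several values work for D in column 1 (D + H ≡ U (mod 10), carry-in 0); try D=7 ⇒ D=7.
Step 3. [col 1: D + H ≡ U (mod 10)] column 1: given D=7, H=5, carry-in 0, and digits 5,7 already taken and all letters distinct, D+H≡U (mod 10) forces U=2 ⇒ U=2.
Step 4. [col 2: S + X ≡ U (mod 10)] several values work for X in column 2 (S + X ≡ U (mod 10), carry-in 1); try X=8 ⇒ X=8.
Step 5. [col 2: S + X ≡ U (mod 10)] from column 2 (X=8, U=2, carry-in 1, digits 2,5,7,8 already taken and all letters distinct): S must equal 3 ⇒ S=3.
Step 6. [col 3: M + G ≡ V (mod 10)] G=4 is one option consistent with column 3 (M + G ≡ V (mod 10), carry-in 1) — take it, so G=4.
Step 7. [col 3: M + G ≡ V (mod 10)] V=6 is one option consistent with column 3 (M + G ≡ V (mod 10), carry-in 1) — take it. So V=6.
Step 8. [col 3: M + G ≡ V (mod 10)] in column 3 we have M+G≡V with carry-in 1; given G=4, V=6 and digits 2,3,4,5,6,7,8 already taken and all letters distinct, that pins M to 1. So M=1.
Step 9. [col 4: M + X ≡ Q (mod 10)] from column 4 (M=1, X=8, carry-in 0, digits 1,2,3,4,5,6,7,8 already taken and all letters distinct): Q must equal 9, so Q=9.

Answer: D=7, G=4, H=5, M=1, Q=9, S=3, U=2, V=6, X=8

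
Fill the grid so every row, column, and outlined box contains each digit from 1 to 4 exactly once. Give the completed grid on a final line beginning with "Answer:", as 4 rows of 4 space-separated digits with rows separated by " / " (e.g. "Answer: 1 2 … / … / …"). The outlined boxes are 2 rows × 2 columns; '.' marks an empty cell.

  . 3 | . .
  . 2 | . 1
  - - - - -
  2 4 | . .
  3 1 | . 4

Step 1. [r2c1∈{4}] r2c1 is down to just 4, so r2c1=4.
Step 2. [r2c3∈{3}] only 3 remains possible at r2c3 ⇒ r2c3=3.
Step 3. [r1c4∈{2}] r1c4 has the single candidate 2, so r1c4=2.
Step 4. [r1c1∈{1}] only 1 remains possible at r1c1. So r1c1=1.
Step 5. [r3c3∈{1}] only 1 remains possible at r3c3 ⇒ r3c3=1.
Step 6. [r3c4∈{3}] nothing but 3 survives at r3c4. So r3c4=3.
Step 7. [r4c3∈{2}] r4c3's peers cover all but 2, so r4c3=2.
Step 8. [r1c3∈{4}] r1c3 has the single candidate 4 ⇒ r1c3=4.

Answer: 1 3 4 2 / 4 2 3 1 / 2 4 1 3 / 3 1 2 4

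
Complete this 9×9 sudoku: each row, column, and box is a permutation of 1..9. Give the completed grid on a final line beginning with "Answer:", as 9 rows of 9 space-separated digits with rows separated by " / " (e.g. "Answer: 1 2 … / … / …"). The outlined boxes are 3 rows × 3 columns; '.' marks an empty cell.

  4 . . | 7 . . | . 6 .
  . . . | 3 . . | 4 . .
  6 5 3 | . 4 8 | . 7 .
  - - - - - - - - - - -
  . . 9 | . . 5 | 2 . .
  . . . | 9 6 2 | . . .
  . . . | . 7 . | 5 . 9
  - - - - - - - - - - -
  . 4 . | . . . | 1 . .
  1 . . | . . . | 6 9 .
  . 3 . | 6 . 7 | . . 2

Step 1. [r9c7∈{8}] nothing but 8 survives at r9c7, so r9c7=8.
Step 2. [r9c3∈{5}] r9c3 is down to just 5. So r9c3=5.
Step 3. [r2c8∈{1,2,5,8}] across col 8, 2 lands solely at r2c8. So r2c8=2.
Step 4. [r4c9∈{1,3,4,6,7,8}] across col 9, 6 lands solely at r4c9, so r4c9=6.
Step 5. [r7c8∈{3,5}] in col 8, 5 fits only at r7c8 ⇒ r7c8=5.
Step 6. [r5c7∈{3,7}] r5c7 is the only open cell in col 7 admitting 7. So r5c7=7.
Step 7. [r3c9∈{1}] only 1 remains possible at r3c9. So r3c9=1.
Step 8. [r7c3∈{2,6,7,8}] across row 7, 6 lands solely at r7c3 ⇒ r7c3=6.
Step 9. [r9c8∈{4}] nothing but 4 survives at r9c8, so r9c8=4.
Step 10. [r4c4∈{1,4,8}] in row 4, 4 fits only at r4c4, so r4c4=4.
Step 11. [r6c4∈{1,8}] r6c4 is the only open cell in col 4 admitting 1. So r6c4=1.
Step 12. [r4c5∈{3,8}] r4c5 is the only open cell in box 5 admitting 8. So r4c5=8.
Step 13. [r6c6∈{3}] r6c6's peers cover all but 3, so r6c6=3.
Step 14. [r6c8∈{8}] nothing but 8 survives at r6c8 ⇒ r6c8=8.
Step 15. [r7c6∈{9}] only 9 remains possible at r7c6 ⇒ r7c6=9.
Step 16. [r1c6∈{1}] nothing but 1 survives at r1c6 ⇒ r1c6=1.
Step 17. [r6c1∈{2}] r6c1's peers cover all but 2. So r6c1=2.
Step 18. [r3c4∈{2}] r3c4 has the single candidate 2 ⇒ r3c4=2.
Step 19. [r8c4∈{5,8}] 5 has one home in col 4: r8c4. So r8c4=5.
Step 20. [r1c7∈{3,9}] col 7 places 3 nowhere but r1c7, so r1c7=3.
Step 21. [r7c5∈{2,3}] row 7 places 2 nowhere but r7c5 ⇒ r7c5=2.
Step 22. [r7c9∈{3,7}] in row 7, 3 fits only at r7c9 ⇒ r7c9=3.
Step 23. [r7c1∈{7,8}] row 7 places 7 nowhere but r7c1 ⇒ r7c1=7.
Step 24. [r2c3∈{1,7,8}] r2c3 is the only open cell in col 3 admitting 7 ⇒ r2c3=7.
Step 25. [r5c3∈{1,4,8}] across col 3, 1 lands solely at r5c3. So r5c3=1.
Step 26. [r5c2∈{8}] only 8 remains possible at r5c2, so r5c2=8.
Step 27. [r2c1∈{8,9}] in col 1, 8 fits only at r2c1. So r2c1=8.
Step 28. [r5c8∈{3}] r5c8's peers cover all but 3 ⇒ r5c8=3.
Step 29. [r8c2∈{2}] r8c2 is down to just 2, so r8c2=2.
Step 30. [r1c2∈{9}] only 9 remains possible at r1c2, so r1c2=9.
Step 31. [r2c9∈{5}] r2c9 has the single candidate 5. So r2c9=5.
Step 32. [r8c5∈{3}] only 3 remains possible at r8c5 ⇒ r8c5=3.
Step 33. [r3c7∈{9}] r3c7 is down to just 9 ⇒ r3c7=9.
Step 34. [r4c8∈{1}] r4c8 is down to just 1. So r4c8=1.
Step 35. [r1c3∈{2}] only 2 remains possible at r1c3 ⇒ r1c3=2.
Step 36. [r8c3∈{8}] nothing but 8 survives at r8c3 ⇒ r8c3=8.
Step 37. [r2c6∈{6}] only 6 remains possible at r2c6. So r2c6=6.
Step 38. [r4c2∈{7}] r4c2's peers cover all but 7, so r4c2=7.
Step 39. [r9c5∈{1}] r9c5's peers cover all but 1 ⇒ r9c5=1.
Step 40. [r2c2∈{1}] r2c2 is down to just 1, so r2c2=1.
Step 41. [r1c5∈{5}] nothing but 5 survives at r1c5. So r1c5=5.
Step 42. [r6c3∈{4}] only 4 remains possible at r6c3 ⇒ r6c3=4.
Step 43. [r2c5∈{9}] only 9 remains possible at r2c5, so r2c5=9.
Step 44. [r5c1∈{5}] r5c1 has the single candidate 5. So r5c1=5.
Step 45. [r1c9∈{8}] only 8 remains possible at r1c9 ⇒ r1c9=8.
Step 46. [r5c9∈{4}] only 4 remains possible at r5c9 ⇒ r5c9=4.
Step 47. [r6c2∈{6}] r6c2 has the single candidate 6. So r6c2=6.
Step 48. [r4c1∈{3}] only 3 remains possible at r4c1. So r4c1=3.
Step 49. [r7c4∈{8}] r7c4 has the single candidate 8, so r7c4=8.
Step 50. [r9c1∈{9}] only 9 remains possible at r9c1, so r9c1=9.
Step 51. [r8c9∈{7}] r8c9's peers cover all but 7. So r8c9=7.
Step 52. [r8c6∈{4}] r8c6 has the single candidate 4. So r8c6=4.

Answer: 4 9 2 7 5 1 3 6 8 / 8 1 7 3 9 6 4 2 5 / 6 5 3 2 4 8 9 7 1 / 3 7 9 4 8 5 2 1 6 / 5 8 1 9 6 2 7 3 4 / 2 6 4 1 7 3 5 8 9 / 7 4 6 8 2 9 1 5 3 / 1 2 8 5 3 4 6 9 7 / 9 3 5 6 1 7 8 4 2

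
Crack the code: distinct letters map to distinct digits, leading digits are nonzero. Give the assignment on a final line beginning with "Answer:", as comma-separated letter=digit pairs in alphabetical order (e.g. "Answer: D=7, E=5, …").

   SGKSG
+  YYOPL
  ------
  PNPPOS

Step 1. [P] the sum has 6 digits but both addends have 5; that extra leading digit P is the final carry, namely 1 ⇒ P=1.
Step 2. [col 1: G + L ≡ S (mod 10)] G=3 is one option consistent with column 1 (G + L ≡ S (mod 10), carry-in 0) — take it, so G=3.
Step 3. [col 1: G + L ≡ S (mod 10)] L=5 is one option consistent with column 1 (G + L ≡ S (mod 10), carry-in 0) — take it ⇒ L=5.
Step 4. [col 1: G + L ≡ S (mod 10)] in column 1 we have G+L≡S with carry-in 0; given G=3, L=5 and digits 1,3,5 already taken and all letters distinct, that pins S to 8, so S=8.
Step 5. [col 2: S + P ≡ O (mod 10)] from column 2 (S=8, P=1, carry-in 0, digits 1,3,5,8 already taken and all letters distinct): O must equal 9. So O=9.
Step 6. [col 3: K + O ≡ P (mod 10)] column 3 reads K+O+carry(0)=P with O=9, P=1; with digits 1,3,5,8,9 already taken and all letters distinct, the only value for K is 2. So K=2.
Step 7. [col 4: G + Y ≡ P (mod 10)] column 4: given G=3, P=1, carry-in 1, and digits 1,2,3,5,8,9 already taken and all letters distinct, G+Y≡P (mod 10) forces Y=7, so Y=7.
Step 8. [col 5: S + Y ≡ N (mod 10)] column 5: given S=8, Y=7, carry-in 1, and digits 1,2,3,5,7,8,9 already taken and all letters distinct, S+Y≡N (mod 10) forces N=6, so N=6.

Answer: G=3, K=2, L=5, N=6, O=9, P=1, S=8, Y=7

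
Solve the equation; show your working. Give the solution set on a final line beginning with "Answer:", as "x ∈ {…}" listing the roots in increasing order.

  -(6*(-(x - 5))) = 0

Step 1. [-(6*(-(x - 5))) = 0] leading − — multiply by −1, so neg: 6*(-(x - 5)) = 0.
Step 2. [6*(-(x - 5)) = 0] divide by the outer 6 ⇒ div: -(x - 5) = 0.
Step 3. [-(x - 5) = 0] flip signs both sides, so neg: x - 5 = 0.
Step 4. [x - 5 = 0] the outer -5 inverts by adding 5, so sub: x = 5.

Answer: x ∈ {5}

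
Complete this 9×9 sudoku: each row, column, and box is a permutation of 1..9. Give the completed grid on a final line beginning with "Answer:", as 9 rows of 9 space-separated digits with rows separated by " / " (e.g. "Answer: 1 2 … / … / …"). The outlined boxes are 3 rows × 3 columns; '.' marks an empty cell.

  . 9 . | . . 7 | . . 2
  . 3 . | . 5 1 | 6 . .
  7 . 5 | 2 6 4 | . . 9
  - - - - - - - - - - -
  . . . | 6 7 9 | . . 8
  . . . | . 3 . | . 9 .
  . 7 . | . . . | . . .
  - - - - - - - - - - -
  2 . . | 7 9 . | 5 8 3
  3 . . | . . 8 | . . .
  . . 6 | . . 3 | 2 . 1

Step 1. [r5c2∈{1,2,4,5,6,8}] across col 2, 6 lands solely at r5c2, so r5c2=6.
Step 2. [r9c5∈{4}] r9c5 has the single candidate 4 ⇒ r9c5=4.
Step 3. [r4c2∈{1,2,4,5}] r4c2 is the only open cell in col 2 admitting 2 ⇒ r4c2=2.
Step 4. [r6c8∈{1,2,3,4,5,6}] across col 8, 2 lands solely at r6c8. So r6c8=2.
Step 5. [r8c3∈{1,4,7,9}] across col 3, 7 lands solely at r8c3. So r8c3=7.
Step 6. [r1c5∈{8}] r1c5 has the single candidate 8. So r1c5=8.
Step 7. [r6c5∈{1}] r6c5's peers cover all but 1, so r6c5=1.
Step 8. [r9c4∈{5}] r9c4 is down to just 5. So r9c4=5.
Step 9. [r6c3∈{3,4,8,9}] 9 has one home in col 3: r6c3, so r6c3=9.
Step 10. [r6c7∈{3,4}] in row 6, 3 fits only at r6c7, so r6c7=3.
Step 11. [r1c8∈{1,3,4,5}] across row 1, 5 lands solely at r1c8, so r1c8=5.
Step 12. [r4c1∈{1,4,5}] row 4 places 5 nowhere but r4c1 ⇒ r4c1=5.
Step 13. [r6c9∈{4,5,6}] r6c9 is the only open cell in row 6 admitting 6. So r6c9=6.
Step 14. [r8c9∈{4}] only 4 remains possible at r8c9 ⇒ r8c9=4.
Step 15. [r5c7∈{1,4,7}] r5c7 is the only open cell in col 7 admitting 7. So r5c7=7.
Step 16. [r2c3∈{2,4,8}] r2c3 is the only open cell in row 2 admitting 2. So r2c3=2.
Step 17. [r5c3∈{1,4,8}] 8 has one home in col 3: r5c3 ⇒ r5c3=8.
Step 18. [r6c1∈{4}] nothing but 4 survives at r6c1, so r6c1=4.
Step 19. [r1c3∈{1,4}] 4 has one home in box 1: r1c3, so r1c3=4.
Step 20. [r1c7∈{1}] r1c7 is down to just 1, so r1c7=1.
Step 21. [r3c2∈{1,8}] row 3 places 1 nowhere but r3c2, so r3c2=1.
Step 22. [r2c8∈{4,7}] row 2 places 4 nowhere but r2c8, so r2c8=4.
Step 23. [r5c6∈{2,5}] in row 5, 2 fits only at r5c6 ⇒ r5c6=2.
Step 24. [r7c3∈{1}] only 1 remains possible at r7c3, so r7c3=1.
Step 25. [r2c1∈{8}] r2c1 is down to just 8 ⇒ r2c1=8.
Step 26. [r9c2∈{8}] r9c2 is down to just 8, so r9c2=8.
Step 27. [r8c5∈{2}] r8c5 has the single candidate 2 ⇒ r8c5=2.
Step 28. [r7c6∈{6}] nothing but 6 survives at r7c6 ⇒ r7c6=6.
Step 29. [r6c6∈{5}] only 5 remains possible at r6c6, so r6c6=5.
Step 30. [r1c1∈{6}] r1c1 is down to just 6. So r1c1=6.
Step 31. [r7c2∈{4}] r7c2's peers cover all but 4. So r7c2=4.
Step 32. [r9c1∈{9}] nothing but 9 survives at r9c1 ⇒ r9c1=9.
Step 33. [r4c3∈{3}] nothing but 3 survives at r4c3 ⇒ r4c3=3.
Step 34. [r2c4∈{9}] r2c4 is down to just 9, so r2c4=9.
Step 35. [r8c2∈{5}] r8c2's peers cover all but 5 ⇒ r8c2=5.
Step 36. [r5c4∈{4}] r5c4 has the single candidate 4, so r5c4=4.
Step 37. [r3c8∈{3}] only 3 remains possible at r3c8 ⇒ r3c8=3.
Step 38. [r4c7∈{4}] nothing but 4 survives at r4c7, so r4c7=4.
Step 39. [r8c7∈{9}] only 9 remains possible at r8c7 ⇒ r8c7=9.
Step 40. [r8c4∈{1}] r8c4 is down to just 1. So r8c4=1.
Step 41. [r5c9∈{5}] r5c9's peers cover all but 5. So r5c9=5.
Step 42. [r4c8∈{1}] only 1 remains possible at r4c8. So r4c8=1.
Step 43. [r8c8∈{6}] r8c8 is down to just 6. So r8c8=6.
Step 44. [r9c8∈{7}] r9c8 is down to just 7 ⇒ r9c8=7.
Step 45. [r5c1∈{1}] r5c1 is down to just 1. So r5c1=1.
Step 46. [r3c7∈{8}] r3c7 has the single candidate 8 ⇒ r3c7=8.
Step 47. [r1c4∈{3}] r1c4 is down to just 3, so r1c4=3.
Step 48. [r6c4∈{8}] only 8 remains possible at r6c4, so r6c4=8.
Step 49. [r2c9∈{7}] r2c9 has the single candidate 7 ⇒ r2c9=7.

Answer: 6 9 4 3 8 7 1 5 2 / 8 3 2 9 5 1 6 4 7 / 7 1 5 2 6 4 8 3 9 / 5 2 3 6 7 9 4 1 8 / 1 6 8 4 3 2 7 9 5 / 4 7 9 8 1 5 3 2 6 / 2 4 1 7 9 6 5 8 3 / 3 5 7 1 2 8 9 6 4 / 9 8 6 5 4 3 2 7 1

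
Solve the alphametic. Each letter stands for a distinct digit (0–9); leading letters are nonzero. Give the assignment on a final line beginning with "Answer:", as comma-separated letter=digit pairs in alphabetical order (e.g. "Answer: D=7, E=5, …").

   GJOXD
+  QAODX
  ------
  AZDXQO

Step 1. [A] the sum has 6 digits but both addends have 5; that extra leading digit A is the final carry, namely 1, so A=1.
Step 2. [col 1: D + X ≡ O (mod 10)] several values work for X in column 1 (D + X ≡ O (mod 10), carry-in 0); try X=7. So X=7.
Step 3. [col 1: D + X ≡ O (mod 10)] O=3 is one option consistent with column 1 (D + X ≡ O (mod 10), carry-in 0) — take it, so O=3.
Step 4. [col 1: D + X ≡ O (mod 10)] column 1 reads D+X+carry(0)=O with X=7, O=3; with digits 1,3,7 already taken and all letters distinct, the only value for D is 6, so D=6.
Step 5. [col 2: X + D ≡ Q (mod 10)] from column 2 (X=7, D=6, carry-in 1, digits 1,3,6,7 already taken and all letters distinct): Q must equal 4. So Q=4.
Step 6. [col 4: J + A ≡ D (mod 10)] in column 4 we have J+A≡D with carry-in 0; given A=1, D=6 and digits 1,3,4,6,7 already taken and all letters distinct, that pins J to 5, so J=5.
Step 7. [col 5: G + Q ≡ Z (mod 10)] in column 5 we have G+Q≡Z with carry-in 0; given Q=4 and digits 1,3,4,5,6,7 already taken and all letters distinct, that pins Z to 2. So Z=2.
Step 8. [col 5: G + Q ≡ Z (mod 10)] column 5 reads G+Q+carry(0)=Z with Q=4, Z=2; with digits 1,2,3,4,5,6,7 already taken and all letters distinct, the only value for G is 8. So G=8.

Answer: A=1, D=6, G=8, J=5, O=3, Q=4, X=7, Z=2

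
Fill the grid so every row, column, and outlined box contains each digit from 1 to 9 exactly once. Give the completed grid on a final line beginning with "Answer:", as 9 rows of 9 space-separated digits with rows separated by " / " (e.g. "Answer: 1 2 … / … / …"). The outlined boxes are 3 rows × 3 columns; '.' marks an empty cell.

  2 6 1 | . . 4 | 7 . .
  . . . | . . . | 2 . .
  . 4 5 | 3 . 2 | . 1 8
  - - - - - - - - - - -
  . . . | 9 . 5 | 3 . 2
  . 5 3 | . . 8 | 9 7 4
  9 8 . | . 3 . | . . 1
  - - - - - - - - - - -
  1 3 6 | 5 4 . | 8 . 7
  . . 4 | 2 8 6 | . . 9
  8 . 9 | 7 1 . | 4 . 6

Step 1. [r9c8∈{2,3,5}] across row 9, 5 lands solely at r9c8, so r9c8=5.
Step 2. [r3c1∈{7}] r3c1 is down to just 7 ⇒ r3c1=7.
Step 3. [r3c5∈{6,9}] in row 3, 9 fits only at r3c5. So r3c5=9.
Step 4. [r6c8∈{6}] r6c8 is down to just 6 ⇒ r6c8=6.
Step 5. [r4c3∈{7}] nothing but 7 survives at r4c3 ⇒ r4c3=7.
Step 6. [r4c5∈{6}] only 6 remains possible at r4c5, so r4c5=6.
Step 7. [r2c1∈{3}] r2c1's peers cover all but 3, so r2c1=3.
Step 8. [r2c5∈{5,7}] across col 5, 7 lands solely at r2c5 ⇒ r2c5=7.
Step 9. [r1c8∈{3,9}] across row 1, 9 lands solely at r1c8 ⇒ r1c8=9.
Step 10. [r2c4∈{1,6,8}] across row 2, 6 lands solely at r2c4. So r2c4=6.
Step 11. [r1c9∈{3,5}] across row 1, 3 lands solely at r1c9 ⇒ r1c9=3.
Step 12. [r5c1∈{6}] r5c1 is down to just 6 ⇒ r5c1=6.
Step 13. [r2c9∈{5}] r2c9 is down to just 5. So r2c9=5.
Step 14. [r8c2∈{7}] r8c2 is down to just 7 ⇒ r8c2=7.
Step 15. [r2c2∈{9}] r2c2 is down to just 9. So r2c2=9.
Step 16. [r8c8∈{3}] r8c8 is down to just 3, so r8c8=3.
Step 17. [r9c2∈{2}] nothing but 2 survives at r9c2 ⇒ r9c2=2.
Step 18. [r2c8∈{4}] nothing but 4 survives at r2c8. So r2c8=4.
Step 19. [r8c1∈{5}] r8c1's peers cover all but 5. So r8c1=5.
Step 20. [r1c5∈{5}] r1c5's peers cover all but 5. So r1c5=5.
Step 21. [r7c8∈{2}] r7c8 is down to just 2 ⇒ r7c8=2.
Step 22. [r2c3∈{8}] only 8 remains possible at r2c3. So r2c3=8.
Step 23. [r8c7∈{1}] r8c7's peers cover all but 1, so r8c7=1.
Step 24. [r1c4∈{8}] r1c4's peers cover all but 8. So r1c4=8.
Step 25. [r6c7∈{5}] r6c7 is down to just 5, so r6c7=5.
Step 26. [r7c6∈{9}] r7c6 has the single candidate 9, so r7c6=9.
Step 27. [r5c4∈{1}] r5c4 has the single candidate 1. So r5c4=1.
Step 28. [r3c7∈{6}] r3c7's peers cover all but 6 ⇒ r3c7=6.
Step 29. [r4c8∈{8}] r4c8 has the single candidate 8. So r4c8=8.
Step 30. [r6c4∈{4}] only 4 remains possible at r6c4. So r6c4=4.
Step 31. [r5c5∈{2}] nothing but 2 survives at r5c5, so r5c5=2.
Step 32. [r9c6∈{3}] r9c6 is down to just 3 ⇒ r9c6=3.
Step 33. [r2c6∈{1}] only 1 remains possible at r2c6, so r2c6=1.
Step 34. [r4c2∈{1}] only 1 remains possible at r4c2, so r4c2=1.
Step 35. [r6c6∈{7}] nothing but 7 survives at r6c6, so r6c6=7.
Step 36. [r4c1∈{4}] r4c1 has the single candidate 4. So r4c1=4.
Step 37. [r6c3∈{2}] nothing but 2 survives at r6c3. So r6c3=2.

Answer: 2 6 1 8 5 4 7 9 3 / 3 9 8 6 7 1 2 4 5 / 7 4 5 3 9 2 6 1 8 / 4 1 7 9 6 5 3 8 2 / 6 5 3 1 2 8 9 7 4 / 9 8 2 4 3 7 5 6 1 / 1 3 6 5 4 9 8 2 7 / 5 7 4 2 8 6 1 3 9 / 8 2 9 7 1 3 4 5 6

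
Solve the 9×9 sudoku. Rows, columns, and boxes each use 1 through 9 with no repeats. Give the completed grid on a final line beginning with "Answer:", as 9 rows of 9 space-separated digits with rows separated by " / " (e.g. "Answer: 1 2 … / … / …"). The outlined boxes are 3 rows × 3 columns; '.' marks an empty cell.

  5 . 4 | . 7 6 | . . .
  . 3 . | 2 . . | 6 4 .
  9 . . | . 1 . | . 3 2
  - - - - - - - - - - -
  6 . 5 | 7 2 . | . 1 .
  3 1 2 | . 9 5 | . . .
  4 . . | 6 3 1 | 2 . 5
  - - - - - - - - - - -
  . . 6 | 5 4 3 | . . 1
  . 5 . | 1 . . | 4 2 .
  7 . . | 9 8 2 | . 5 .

Step 1. [r8c1∈{8}] r8c1 is down to just 8. So r8c1=8.
Step 2. [r9c7∈{3}] only 3 remains possible at r9c7. So r9c7=3.
Step 3. [r5c8∈{6,7,8}] across col 8, 6 lands solely at r5c8, so r5c8=6.
Step 4. [r4c9∈{3,4,8,9}] r4c9 is the only open cell in row 4 admitting 3. So r4c9=3.
Step 5. [r4c6∈{4,8}] in row 4, 4 fits only at r4c6. So r4c6=4.
Step 6. [r3c6∈{8}] nothing but 8 survives at r3c6 ⇒ r3c6=8.
Step 7. [r3c3∈{7}] r3c3 is down to just 7 ⇒ r3c3=7.
Step 8. [r2c9∈{7,8,9}] in row 2, 7 fits only at r2c9, so r2c9=7.
Step 9. [r6c2∈{7,8,9}] r6c2 is the only open cell in col 2 admitting 7 ⇒ r6c2=7.
Step 10. [r2c3∈{1,8}] in row 2, 8 fits only at r2c3 ⇒ r2c3=8.
Step 11. [r6c8∈{8,9}] across row 6, 8 lands solely at r6c8. So r6c8=8.
Step 12. [r4c7∈{9}] r4c7 is down to just 9 ⇒ r4c7=9.
Step 13. [r7c2∈{2,9}] in col 2, 9 fits only at r7c2, so r7c2=9.
Step 14. [r8c9∈{6,9}] row 8 places 9 nowhere but r8c9. So r8c9=9.
Step 15. [r7c7∈{7,8}] in row 7, 8 fits only at r7c7, so r7c7=8.
Step 16. [r7c8∈{7}] nothing but 7 survives at r7c8, so r7c8=7.
Step 17. [r3c4∈{4}] r3c4 is down to just 4. So r3c4=4.
Step 18. [r3c7∈{5}] only 5 remains possible at r3c7, so r3c7=5.
Step 19. [r5c9∈{4}] nothing but 4 survives at r5c9. So r5c9=4.
Step 20. [r1c2∈{2}] r1c2 is down to just 2 ⇒ r1c2=2.
Step 21. [r1c8∈{9}] r1c8 is down to just 9, so r1c8=9.
Step 22. [r1c9∈{8}] nothing but 8 survives at r1c9. So r1c9=8.
Step 23. [r3c2∈{6}] r3c2's peers cover all but 6, so r3c2=6.
Step 24. [r2c5∈{5}] nothing but 5 survives at r2c5, so r2c5=5.
Step 25. [r8c6∈{7}] nothing but 7 survives at r8c6, so r8c6=7.
Step 26. [r8c5∈{6}] nothing but 6 survives at r8c5. So r8c5=6.
Step 27. [r4c2∈{8}] nothing but 8 survives at r4c2 ⇒ r4c2=8.
Step 28. [r9c9∈{6}] r9c9 has the single candidate 6 ⇒ r9c9=6.
Step 29. [r2c6∈{9}] nothing but 9 survives at r2c6. So r2c6=9.
Step 30. [r2c1∈{1}] nothing but 1 survives at r2c1. So r2c1=1.
Step 31. [r9c2∈{4}] r9c2 has the single candidate 4 ⇒ r9c2=4.
Step 32. [r6c3∈{9}] r6c3's peers cover all but 9, so r6c3=9.
Step 33. [r7c1∈{2}] nothing but 2 survives at r7c1, so r7c1=2.
Step 34. [r1c4∈{3}] r1c4's peers cover all but 3. So r1c4=3.
Step 35. [r9c3∈{1}] r9c3 has the single candidate 1, so r9c3=1.
Step 36. [r8c3∈{3}] nothing but 3 survives at r8c3. So r8c3=3.
Step 37. [r5c4∈{8}] only 8 remains possible at r5c4. So r5c4=8.
Step 38. [r1c7∈{1}] nothing but 1 survives at r1c7, so r1c7=1.
Step 39. [r5c7∈{7}] nothing but 7 survives at r5c7. So r5c7=7.

Answer: 5 2 4 3 7 6 1 9 8 / 1 3 8 2 5 9 6 4 7 / 9 6 7 4 1 8 5 3 2 / 6 8 5 7 2 4 9 1 3 / 3 1 2 8 9 5 7 6 4 / 4 7 9 6 3 1 2 8 5 / 2 9 6 5 4 3 8 7 1 / 8 5 3 1 6 7 4 2 9 / 7 4 1 9 8 2 3 5 6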